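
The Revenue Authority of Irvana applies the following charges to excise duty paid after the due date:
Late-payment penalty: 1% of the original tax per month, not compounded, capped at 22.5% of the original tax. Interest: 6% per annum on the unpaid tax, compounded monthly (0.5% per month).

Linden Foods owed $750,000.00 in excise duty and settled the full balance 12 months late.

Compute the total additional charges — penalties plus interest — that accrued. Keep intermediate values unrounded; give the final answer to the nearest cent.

Penalty: 12 × 1% × $750,000.00 = $90,000.00 (below the 22.5% cap of $168,750.00)
Interest: $750,000.00 × ((1 + 0.005)^12 − 1) = $750,000.00 × 0.0616778… = $46,258.3589…
Penalties + interest = $90,000.0000 + $46,258.3589… = $136,258.36

$136,258.36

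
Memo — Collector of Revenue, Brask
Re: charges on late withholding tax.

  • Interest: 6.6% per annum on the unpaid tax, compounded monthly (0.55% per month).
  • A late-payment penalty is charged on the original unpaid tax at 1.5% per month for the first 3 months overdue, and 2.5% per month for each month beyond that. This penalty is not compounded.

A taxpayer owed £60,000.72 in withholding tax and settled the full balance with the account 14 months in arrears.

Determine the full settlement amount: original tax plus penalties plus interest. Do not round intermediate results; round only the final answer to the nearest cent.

£83,989.86

Penalty, months 1–3: 3 × 1.5% × £60,000.72 = £2,700.03…
Penalty, months 4–14: 11 × 2.5% × £60,000.72 = £16,500.20…
Interest: £60,000.72 × ((1 + 0.0055)^14 − 1) = £60,000.72 × 0.0798142… = £4,788.9117…
Total = £60,000.72 + £19,200.2304 + £4,788.9117… = £83,989.86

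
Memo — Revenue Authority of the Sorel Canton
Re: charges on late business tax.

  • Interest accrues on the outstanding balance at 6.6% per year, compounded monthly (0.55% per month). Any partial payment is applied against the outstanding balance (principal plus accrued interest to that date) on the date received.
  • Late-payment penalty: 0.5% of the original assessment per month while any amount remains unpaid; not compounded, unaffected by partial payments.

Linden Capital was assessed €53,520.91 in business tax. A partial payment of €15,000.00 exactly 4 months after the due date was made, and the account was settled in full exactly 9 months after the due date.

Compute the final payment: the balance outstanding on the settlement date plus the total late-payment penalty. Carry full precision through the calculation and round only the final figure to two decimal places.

Balance at month 4: €53,520.9100 × (1 + 0.0055)^4 = €54,708.1197…
After €15,000.00 payment: €54,708.1197… − €15,000.00 = €39,708.1197…
Balance at month 9: €39,708.1197… × (1 + 0.0055)^5 = €40,812.1710…
Penalty: 9 × 0.5% × €53,520.91 = €2,408.44…
Final settlement = outstanding balance + penalty = €40,812.1710… + €2,408.44… = €43,220.61

€43,220.61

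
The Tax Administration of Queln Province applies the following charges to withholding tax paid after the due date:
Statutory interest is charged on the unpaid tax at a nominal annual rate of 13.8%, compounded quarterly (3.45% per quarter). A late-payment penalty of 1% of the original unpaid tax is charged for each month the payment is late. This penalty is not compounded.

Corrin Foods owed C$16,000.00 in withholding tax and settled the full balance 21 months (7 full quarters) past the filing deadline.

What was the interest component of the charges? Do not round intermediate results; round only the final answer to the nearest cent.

C$4,287.73

Interest: C$16,000.00 × ((1 + 0.0345)^7 − 1) = C$16,000.00 × 0.2679831… = C$4,287.7296…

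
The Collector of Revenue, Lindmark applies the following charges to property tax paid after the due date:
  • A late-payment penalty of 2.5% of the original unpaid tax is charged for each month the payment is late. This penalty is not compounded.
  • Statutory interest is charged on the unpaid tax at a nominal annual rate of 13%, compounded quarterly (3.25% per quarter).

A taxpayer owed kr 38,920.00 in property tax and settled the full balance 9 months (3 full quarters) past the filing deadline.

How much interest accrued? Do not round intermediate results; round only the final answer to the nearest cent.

kr 3,919.36

Interest: kr 38,920.00 × ((1 + 0.0325)^3 − 1) = kr 38,920.00 × 0.1007031… = kr 3,919.3638…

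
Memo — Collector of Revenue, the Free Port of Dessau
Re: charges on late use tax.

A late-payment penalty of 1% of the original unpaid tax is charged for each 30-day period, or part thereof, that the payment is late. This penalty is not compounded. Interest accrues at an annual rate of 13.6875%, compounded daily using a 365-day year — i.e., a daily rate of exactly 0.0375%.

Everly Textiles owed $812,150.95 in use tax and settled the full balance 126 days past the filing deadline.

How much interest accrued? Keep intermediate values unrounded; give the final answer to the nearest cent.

Interest: $812,150.95 × ((1 + 0.000375)^126 − 1) = $812,150.95 × 0.04837479… = $39,287.6290…

$39,287.63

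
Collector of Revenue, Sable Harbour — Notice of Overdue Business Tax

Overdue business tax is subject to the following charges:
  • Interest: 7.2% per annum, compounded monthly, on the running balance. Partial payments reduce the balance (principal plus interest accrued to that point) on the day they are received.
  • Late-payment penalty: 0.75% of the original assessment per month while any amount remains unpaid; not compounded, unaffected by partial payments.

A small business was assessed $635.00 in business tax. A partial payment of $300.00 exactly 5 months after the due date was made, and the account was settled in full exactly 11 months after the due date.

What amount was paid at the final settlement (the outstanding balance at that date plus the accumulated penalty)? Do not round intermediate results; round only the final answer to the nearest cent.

Monthly rate = 7.2% ÷ 12 = 0.6%
Balance at month 5: $635.0000 × (1 + 0.006)^5 = $654.2800…
After $300.00 payment: $654.2800… − $300.00 = $354.2800…
Balance at month 11: $354.2800… × (1 + 0.006)^6 = $367.2269…
Penalty: 11 × 0.75% × $635.00 = $52.39…
Final settlement = outstanding balance + penalty = $367.2269… + $52.39… = $419.61

$419.61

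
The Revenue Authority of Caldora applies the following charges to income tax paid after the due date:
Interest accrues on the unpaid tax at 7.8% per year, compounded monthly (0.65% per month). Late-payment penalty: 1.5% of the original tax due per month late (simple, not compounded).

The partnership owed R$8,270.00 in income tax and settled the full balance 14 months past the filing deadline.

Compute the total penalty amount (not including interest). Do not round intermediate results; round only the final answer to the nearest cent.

R$1,736.70

Late-payment penalty = 1.5% × R$8,270.00 × 14 mo = R$1,736.70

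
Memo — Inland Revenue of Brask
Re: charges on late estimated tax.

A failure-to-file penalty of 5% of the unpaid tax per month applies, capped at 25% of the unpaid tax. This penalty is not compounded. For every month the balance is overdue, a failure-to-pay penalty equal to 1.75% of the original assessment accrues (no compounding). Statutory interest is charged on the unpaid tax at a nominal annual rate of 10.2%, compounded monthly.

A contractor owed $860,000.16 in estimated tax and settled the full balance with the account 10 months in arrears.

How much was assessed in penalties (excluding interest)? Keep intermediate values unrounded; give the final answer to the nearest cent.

$365,500.07

Failure-to-file: 10 × 5% × $860,000.16 = $430,000.08, capped at 25% × $860,000.16 = $215,000.04
Failure-to-pay penalty = 1.75% × $860,000.16 × 10 mo = $150,500.03…
Total penalty = $215,000.04 + $150,500.03… = $365,500.07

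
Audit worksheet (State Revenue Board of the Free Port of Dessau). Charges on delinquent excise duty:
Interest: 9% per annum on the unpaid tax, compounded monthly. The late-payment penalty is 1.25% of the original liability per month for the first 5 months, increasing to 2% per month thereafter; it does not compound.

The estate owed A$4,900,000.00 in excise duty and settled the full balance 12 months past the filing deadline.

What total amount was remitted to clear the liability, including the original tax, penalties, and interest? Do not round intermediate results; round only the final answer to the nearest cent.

A$6,351,903.80

Penalty, months 1–5: 5 × 1.25% × A$4,900,000.00 = A$306,250.00
Penalty, months 6–12: 7 × 2% × A$4,900,000.00 = A$686,000.00
Interest (9%/yr ÷ 12 = 0.75%/month): A$4,900,000.00 × ((1 + 0.0075)^12 − 1) = A$459,653.7986…
Total = A$4,900,000.00 + A$992,250.0000 + A$459,653.7986… = A$6,351,903.80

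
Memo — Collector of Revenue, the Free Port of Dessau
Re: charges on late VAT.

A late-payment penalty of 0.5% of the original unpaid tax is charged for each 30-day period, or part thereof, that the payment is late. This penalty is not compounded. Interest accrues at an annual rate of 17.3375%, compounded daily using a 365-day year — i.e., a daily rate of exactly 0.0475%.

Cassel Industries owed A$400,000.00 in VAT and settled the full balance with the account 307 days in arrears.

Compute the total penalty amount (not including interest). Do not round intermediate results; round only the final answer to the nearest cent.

Penalty periods: ⌈307/30⌉ = 11; penalty = 11 × 0.5% × A$400,000.00 = A$22,000.00

A$22,000.00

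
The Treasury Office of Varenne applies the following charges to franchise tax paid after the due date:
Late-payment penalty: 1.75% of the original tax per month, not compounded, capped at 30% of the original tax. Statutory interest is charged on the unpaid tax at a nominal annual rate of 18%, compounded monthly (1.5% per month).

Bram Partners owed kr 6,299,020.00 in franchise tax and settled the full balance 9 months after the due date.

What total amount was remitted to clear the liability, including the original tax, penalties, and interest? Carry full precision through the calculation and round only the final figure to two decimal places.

Penalty: 9 × 1.75% × kr 6,299,020.00 = kr 992,095.65 (below the 30% cap of kr 1,889,706.00)
Interest: kr 6,299,020.00 × ((1 + 0.015)^9 − 1) = kr 6,299,020.00 × 0.1433900… = kr 903,216.3228…
Total = kr 6,299,020.00 + kr 992,095.6500 + kr 903,216.3228… = kr 8,194,331.97

kr 8,194,331.97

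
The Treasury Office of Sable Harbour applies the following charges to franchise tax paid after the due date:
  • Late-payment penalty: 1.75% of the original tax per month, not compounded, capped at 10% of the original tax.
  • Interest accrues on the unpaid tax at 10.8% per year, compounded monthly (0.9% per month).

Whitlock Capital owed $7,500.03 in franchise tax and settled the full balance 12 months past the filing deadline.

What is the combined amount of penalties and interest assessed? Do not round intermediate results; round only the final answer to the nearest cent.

$1,601.33

Penalty (uncapped): 12 × 1.75% × $7,500.03 = $1,575.01…; cap = 10% × $7,500.03 = $750.00… → penalty = $750.00…
Interest: $7,500.03 × ((1 + 0.009)^12 − 1) = $7,500.03 × 0.1135097… = $851.3260…
Penalties + interest = $750.0030 + $851.3260… = $1,601.33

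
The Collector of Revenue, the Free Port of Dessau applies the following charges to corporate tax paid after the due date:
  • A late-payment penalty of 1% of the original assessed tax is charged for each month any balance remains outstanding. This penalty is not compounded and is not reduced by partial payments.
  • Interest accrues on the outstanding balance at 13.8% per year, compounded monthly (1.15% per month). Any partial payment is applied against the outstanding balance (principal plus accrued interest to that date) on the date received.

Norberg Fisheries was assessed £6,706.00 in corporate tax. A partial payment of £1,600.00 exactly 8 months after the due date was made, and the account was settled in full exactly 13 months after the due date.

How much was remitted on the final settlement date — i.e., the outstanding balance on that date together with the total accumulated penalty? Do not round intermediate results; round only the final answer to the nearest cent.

Balance at month 8: £6,706.0000 × (1 + 0.0115)^8 = £7,348.3637…
After £1,600.00 payment: £7,348.3637… − £1,600.00 = £5,748.3637…
Balance at month 13: £5,748.3637… × (1 + 0.0115)^5 = £6,086.5848…
Penalty: 13 × 1% × £6,706.00 = £871.78
Final settlement = outstanding balance + penalty = £6,086.5848… + £871.78 = £6,958.36

£6,958.36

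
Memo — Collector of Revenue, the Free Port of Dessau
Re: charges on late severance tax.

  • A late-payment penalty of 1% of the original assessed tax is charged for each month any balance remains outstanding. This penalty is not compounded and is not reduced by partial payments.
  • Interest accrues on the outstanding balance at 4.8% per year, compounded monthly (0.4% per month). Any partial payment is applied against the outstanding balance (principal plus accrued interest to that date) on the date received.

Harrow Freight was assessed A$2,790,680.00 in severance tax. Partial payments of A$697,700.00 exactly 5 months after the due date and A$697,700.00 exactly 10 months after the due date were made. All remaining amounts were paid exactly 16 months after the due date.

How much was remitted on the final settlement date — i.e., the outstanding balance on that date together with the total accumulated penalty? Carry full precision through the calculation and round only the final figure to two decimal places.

A$1,977,618.41

Balance at month 5: A$2,790,680.0000 × (1 + 0.004)^5 = A$2,846,941.8984…
After A$697,700.00 payment: A$2,846,941.8984… − A$697,700.00 = A$2,149,241.8984…
Balance at month 10: A$2,149,241.8984… × (1 + 0.004)^5 = A$2,192,571.9934…
After A$697,700.00 payment: A$2,192,571.9934… − A$697,700.00 = A$1,494,871.9934…
Balance at month 16: A$1,494,871.9934… × (1 + 0.004)^6 = A$1,531,109.6097…
Penalty: 16 × 1% × A$2,790,680.00 = A$446,508.80
Final settlement = outstanding balance + penalty = A$1,531,109.6097… + A$446,508.80 = A$1,977,618.41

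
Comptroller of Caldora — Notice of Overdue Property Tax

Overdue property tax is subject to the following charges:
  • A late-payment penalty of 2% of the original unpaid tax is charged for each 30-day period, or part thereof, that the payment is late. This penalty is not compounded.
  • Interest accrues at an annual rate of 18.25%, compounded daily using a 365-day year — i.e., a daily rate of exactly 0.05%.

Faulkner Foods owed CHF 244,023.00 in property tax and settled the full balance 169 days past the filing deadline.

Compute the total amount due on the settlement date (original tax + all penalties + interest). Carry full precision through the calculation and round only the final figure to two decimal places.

CHF 294,816.35

Penalty periods: ⌈169/30⌉ = 6; penalty = 6 × 2% × CHF 244,023.00 = CHF 29,282.76
Interest: CHF 244,023.00 × ((1 + 0.0005)^169 − 1) = CHF 244,023.00 × 0.08814986… = CHF 21,510.5944…
Total = CHF 244,023.00 + CHF 29,282.7600 + CHF 21,510.5944… = CHF 294,816.35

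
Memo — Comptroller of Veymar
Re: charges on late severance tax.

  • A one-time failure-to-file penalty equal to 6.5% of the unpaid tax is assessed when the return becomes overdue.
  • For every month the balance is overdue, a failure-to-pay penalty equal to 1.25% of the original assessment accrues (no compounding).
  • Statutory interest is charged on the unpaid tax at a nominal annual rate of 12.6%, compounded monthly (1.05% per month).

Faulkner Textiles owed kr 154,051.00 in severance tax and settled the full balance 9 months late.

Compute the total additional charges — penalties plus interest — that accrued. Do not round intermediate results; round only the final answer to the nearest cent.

Failure-to-file penalty: 6.5% × kr 154,051.00 = kr 10,013.32…
Failure-to-pay penalty: 9 × 1.25% × kr 154,051.00 = kr 17,330.74…
Interest: kr 154,051.00 × ((1 + 0.0105)^9 − 1) = kr 154,051.00 × 0.0985678… = kr 15,184.4663…
Penalties + interest = kr 27,344.0525 + kr 15,184.4663… = kr 42,528.52

kr 42,528.52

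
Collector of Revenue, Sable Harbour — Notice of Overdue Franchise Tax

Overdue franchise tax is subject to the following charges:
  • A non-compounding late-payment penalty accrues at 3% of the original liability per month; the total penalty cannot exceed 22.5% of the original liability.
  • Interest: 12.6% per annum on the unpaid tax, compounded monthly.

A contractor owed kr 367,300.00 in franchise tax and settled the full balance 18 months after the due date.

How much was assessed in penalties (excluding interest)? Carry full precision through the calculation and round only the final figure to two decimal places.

Penalty (uncapped): 18 × 3% × kr 367,300.00 = kr 198,342.00; cap = 22.5% × kr 367,300.00 = kr 82,642.50 → penalty = kr 82,642.50

kr 82,642.50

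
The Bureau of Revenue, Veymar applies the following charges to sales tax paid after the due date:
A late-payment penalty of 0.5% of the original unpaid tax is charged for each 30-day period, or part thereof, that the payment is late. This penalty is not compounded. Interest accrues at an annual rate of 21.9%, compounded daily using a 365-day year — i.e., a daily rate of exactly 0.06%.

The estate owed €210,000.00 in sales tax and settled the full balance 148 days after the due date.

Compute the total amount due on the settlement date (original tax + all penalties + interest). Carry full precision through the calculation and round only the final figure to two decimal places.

€234,744.92

Penalty periods: ⌈148/30⌉ = 5; penalty = 5 × 0.5% × €210,000.00 = €5,250.00
Interest: €210,000.00 × ((1 + 0.0006)^148 − 1) = €210,000.00 × 0.09283296… = €19,494.9216…
Total = €210,000.00 + €5,250.0000 + €19,494.9216… = €234,744.92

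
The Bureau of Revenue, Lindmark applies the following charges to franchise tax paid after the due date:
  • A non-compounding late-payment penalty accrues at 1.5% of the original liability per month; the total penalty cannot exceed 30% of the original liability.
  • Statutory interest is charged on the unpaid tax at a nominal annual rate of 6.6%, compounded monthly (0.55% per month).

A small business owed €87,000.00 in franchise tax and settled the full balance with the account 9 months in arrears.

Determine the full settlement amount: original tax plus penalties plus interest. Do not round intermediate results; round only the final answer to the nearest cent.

Penalty: 9 × 1.5% × €87,000.00 = €11,745.00 (below the 30% cap of €26,100.00)
Interest: €87,000.00 × ((1 + 0.0055)^9 − 1) = €87,000.00 × 0.0506031… = €4,402.4690…
Total = €87,000.00 + €11,745.0000 + €4,402.4690… = €103,147.47

€103,147.47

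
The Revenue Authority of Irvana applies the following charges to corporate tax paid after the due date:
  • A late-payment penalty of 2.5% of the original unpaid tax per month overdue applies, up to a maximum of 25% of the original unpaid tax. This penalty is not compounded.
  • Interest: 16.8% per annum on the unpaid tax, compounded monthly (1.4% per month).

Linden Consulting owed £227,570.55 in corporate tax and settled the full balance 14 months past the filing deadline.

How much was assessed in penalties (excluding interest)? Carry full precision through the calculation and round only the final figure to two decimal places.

£56,892.64

Penalty (uncapped): 14 × 2.5% × £227,570.55 = £79,649.69…; cap = 25% × £227,570.55 = £56,892.64… → penalty = £56,892.64…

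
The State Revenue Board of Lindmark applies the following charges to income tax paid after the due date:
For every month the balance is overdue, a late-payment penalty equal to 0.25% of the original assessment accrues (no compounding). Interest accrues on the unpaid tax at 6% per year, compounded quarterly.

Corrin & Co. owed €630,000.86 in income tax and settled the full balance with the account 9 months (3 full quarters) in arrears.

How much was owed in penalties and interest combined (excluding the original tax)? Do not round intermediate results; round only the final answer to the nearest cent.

Late-payment penalty = 0.25% × €630,000.86 × 9 mo = €14,175.02…
Interest (6%/yr ÷ 4 = 1.5%/quarter): €630,000.86 × ((1 + 0.015)^3 − 1) = €28,777.4155…
Penalties + interest = €14,175.0194… + €28,777.4155… = €42,952.43

€42,952.43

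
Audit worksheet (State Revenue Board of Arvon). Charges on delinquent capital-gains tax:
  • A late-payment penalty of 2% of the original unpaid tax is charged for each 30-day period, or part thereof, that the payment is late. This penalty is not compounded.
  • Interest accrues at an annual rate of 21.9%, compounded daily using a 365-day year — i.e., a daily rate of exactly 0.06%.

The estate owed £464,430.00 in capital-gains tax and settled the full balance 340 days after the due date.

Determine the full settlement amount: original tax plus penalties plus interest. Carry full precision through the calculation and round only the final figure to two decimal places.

£680,958.01

Penalty periods: ⌈340/30⌉ = 12; penalty = 12 × 2% × £464,430.00 = £111,463.20
Interest: £464,430.00 × ((1 + 0.0006)^340 − 1) = £464,430.00 × 0.22622314… = £105,064.8112…
Total = £464,430.00 + £111,463.2000 + £105,064.8112… = £680,958.01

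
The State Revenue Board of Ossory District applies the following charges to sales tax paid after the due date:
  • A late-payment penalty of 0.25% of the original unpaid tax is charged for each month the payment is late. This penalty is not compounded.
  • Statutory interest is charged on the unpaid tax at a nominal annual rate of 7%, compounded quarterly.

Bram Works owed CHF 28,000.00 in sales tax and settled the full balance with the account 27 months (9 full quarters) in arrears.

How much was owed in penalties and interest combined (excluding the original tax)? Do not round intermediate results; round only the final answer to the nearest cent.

CHF 6,621.64

Late-payment penalty = 0.25% × CHF 28,000.00 × 27 mo = CHF 1,890.00
Interest (7%/yr ÷ 4 = 1.75%/quarter): CHF 28,000.00 × ((1 + 0.0175)^9 − 1) = CHF 4,731.6420…
Penalties + interest = CHF 1,890.0000 + CHF 4,731.6420… = CHF 6,621.64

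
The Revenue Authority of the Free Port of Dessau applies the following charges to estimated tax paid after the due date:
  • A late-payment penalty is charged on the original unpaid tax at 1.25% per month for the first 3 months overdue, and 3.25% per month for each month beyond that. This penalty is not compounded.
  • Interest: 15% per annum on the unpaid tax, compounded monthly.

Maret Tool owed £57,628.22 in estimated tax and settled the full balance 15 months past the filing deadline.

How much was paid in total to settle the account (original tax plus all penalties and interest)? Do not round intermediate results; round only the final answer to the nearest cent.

£94,068.23

Penalty, months 1–3: 3 × 1.25% × £57,628.22 = £2,161.06…
Penalty, months 4–15: 12 × 3.25% × £57,628.22 = £22,475.01…
Interest (15%/yr ÷ 12 = 1.25%/month): £57,628.22 × ((1 + 0.0125)^15 − 1) = £11,803.9412…
Total = £57,628.22 + £24,636.0641… + £11,803.9412… = £94,068.23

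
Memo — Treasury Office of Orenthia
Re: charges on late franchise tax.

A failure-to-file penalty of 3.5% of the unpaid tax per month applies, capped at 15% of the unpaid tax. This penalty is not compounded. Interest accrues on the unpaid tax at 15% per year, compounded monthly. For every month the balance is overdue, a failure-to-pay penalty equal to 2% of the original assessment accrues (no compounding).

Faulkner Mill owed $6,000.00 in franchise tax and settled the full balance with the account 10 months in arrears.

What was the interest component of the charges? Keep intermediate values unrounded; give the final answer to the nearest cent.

Interest (15%/yr ÷ 12 = 1.25%/month): $6,000.00 × ((1 + 0.0125)^10 − 1) = $793.6250…

$793.62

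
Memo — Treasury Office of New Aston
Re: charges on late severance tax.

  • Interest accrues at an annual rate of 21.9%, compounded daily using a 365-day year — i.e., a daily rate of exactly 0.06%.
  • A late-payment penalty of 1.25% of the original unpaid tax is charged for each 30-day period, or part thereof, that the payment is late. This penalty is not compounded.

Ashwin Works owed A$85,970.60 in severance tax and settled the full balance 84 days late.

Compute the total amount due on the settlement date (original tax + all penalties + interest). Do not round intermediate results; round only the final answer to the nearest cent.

Penalty periods: ⌈84/30⌉ = 3; penalty = 3 × 1.25% × A$85,970.60 = A$3,223.90…
Interest: A$85,970.60 × ((1 + 0.0006)^84 − 1) = A$85,970.60 × 0.05167579… = A$4,442.5990…
Total = A$85,970.60 + A$3,223.8975 + A$4,442.5990… = A$93,637.10

A$93,637.10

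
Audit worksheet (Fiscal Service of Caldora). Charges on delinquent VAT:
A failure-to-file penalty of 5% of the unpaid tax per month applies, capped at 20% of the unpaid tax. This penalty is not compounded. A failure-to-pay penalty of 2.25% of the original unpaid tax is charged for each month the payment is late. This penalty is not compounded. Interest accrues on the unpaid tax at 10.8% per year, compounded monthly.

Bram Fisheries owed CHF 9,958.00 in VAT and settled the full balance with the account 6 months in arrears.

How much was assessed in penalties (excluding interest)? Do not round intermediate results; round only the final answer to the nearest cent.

Failure-to-file: 6 × 5% × CHF 9,958.00 = CHF 2,987.40, capped at 20% × CHF 9,958.00 = CHF 1,991.60
Failure-to-pay penalty: 6 × 2.25% × CHF 9,958.00 = CHF 1,344.33
Total penalty = CHF 1,991.60 + CHF 1,344.33 = CHF 3,335.93

CHF 3,335.93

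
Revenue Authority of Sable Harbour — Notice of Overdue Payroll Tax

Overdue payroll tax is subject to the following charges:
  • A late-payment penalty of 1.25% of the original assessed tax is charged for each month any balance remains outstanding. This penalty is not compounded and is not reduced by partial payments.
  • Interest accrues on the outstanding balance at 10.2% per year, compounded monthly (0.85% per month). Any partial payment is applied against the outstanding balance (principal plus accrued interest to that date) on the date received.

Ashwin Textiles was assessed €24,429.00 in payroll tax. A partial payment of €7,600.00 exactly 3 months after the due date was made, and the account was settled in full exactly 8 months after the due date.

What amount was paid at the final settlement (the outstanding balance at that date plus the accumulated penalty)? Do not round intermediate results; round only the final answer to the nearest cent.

€20,654.80

Balance at month 3: €24,429.0000 × (1 + 0.0085)^3 = €25,057.2495…
After €7,600.00 payment: €25,057.2495… − €7,600.00 = €17,457.2495…
Balance at month 8: €17,457.2495… × (1 + 0.0085)^5 = €18,211.9031…
Penalty: 8 × 1.25% × €24,429.00 = €2,442.90
Final settlement = outstanding balance + penalty = €18,211.9031… + €2,442.90 = €20,654.80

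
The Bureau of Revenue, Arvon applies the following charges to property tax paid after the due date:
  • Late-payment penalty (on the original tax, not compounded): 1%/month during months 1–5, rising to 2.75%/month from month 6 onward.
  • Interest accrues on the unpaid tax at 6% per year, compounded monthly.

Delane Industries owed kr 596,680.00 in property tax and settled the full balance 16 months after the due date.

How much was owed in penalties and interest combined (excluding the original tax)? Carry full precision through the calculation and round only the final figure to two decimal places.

kr 259,896.59

Penalty, months 1–5: 5 × 1% × kr 596,680.00 = kr 29,834.00
Penalty, months 6–16: 11 × 2.75% × kr 596,680.00 = kr 180,495.70
Interest (6%/yr ÷ 12 = 0.5%/month): kr 596,680.00 × ((1 + 0.005)^16 − 1) = kr 49,566.8945…
Penalties + interest = kr 210,329.7000 + kr 49,566.8945… = kr 259,896.59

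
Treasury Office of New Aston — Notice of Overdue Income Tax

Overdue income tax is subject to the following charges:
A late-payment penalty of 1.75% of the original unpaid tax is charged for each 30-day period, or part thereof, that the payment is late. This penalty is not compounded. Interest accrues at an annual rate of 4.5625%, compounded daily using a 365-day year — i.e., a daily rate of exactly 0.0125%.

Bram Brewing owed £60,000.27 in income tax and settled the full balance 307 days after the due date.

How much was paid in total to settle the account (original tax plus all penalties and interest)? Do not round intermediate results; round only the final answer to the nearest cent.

£73,897.43

Penalty periods: ⌈307/30⌉ = 11; penalty = 11 × 1.75% × £60,000.27 = £11,550.05…
Interest: £60,000.27 × ((1 + 0.000125)^307 − 1) = £60,000.27 × 0.03911834… = £2,347.1108…
Total = £60,000.27 + £11,550.0520… + £2,347.1108… = £73,897.43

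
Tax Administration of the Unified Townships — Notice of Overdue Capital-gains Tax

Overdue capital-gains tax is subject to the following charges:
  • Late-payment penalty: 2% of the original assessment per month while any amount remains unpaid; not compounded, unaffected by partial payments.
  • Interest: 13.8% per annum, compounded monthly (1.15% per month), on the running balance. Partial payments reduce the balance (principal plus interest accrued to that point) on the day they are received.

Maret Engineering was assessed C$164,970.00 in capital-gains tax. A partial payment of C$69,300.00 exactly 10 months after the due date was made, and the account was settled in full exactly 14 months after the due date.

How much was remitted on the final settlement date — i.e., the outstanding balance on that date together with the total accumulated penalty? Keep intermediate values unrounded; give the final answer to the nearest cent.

C$167,258.21

Balance at month 10: C$164,970.0000 × (1 + 0.0115)^10 = C$184,954.0499…
After C$69,300.00 payment: C$184,954.0499… − C$69,300.00 = C$115,654.0499…
Balance at month 14: C$115,654.0499… × (1 + 0.0115)^4 = C$121,066.6133…
Penalty: 14 × 2% × C$164,970.00 = C$46,191.60
Final settlement = outstanding balance + penalty = C$121,066.6133… + C$46,191.60 = C$167,258.21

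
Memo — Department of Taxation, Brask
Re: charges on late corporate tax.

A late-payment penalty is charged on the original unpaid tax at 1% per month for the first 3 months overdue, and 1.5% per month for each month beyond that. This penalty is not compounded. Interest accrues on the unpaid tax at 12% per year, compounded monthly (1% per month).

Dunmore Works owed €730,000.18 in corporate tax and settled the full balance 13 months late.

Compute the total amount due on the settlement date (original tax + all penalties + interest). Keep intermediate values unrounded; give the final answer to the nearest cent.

Penalty, months 1–3: 3 × 1% × €730,000.18 = €21,900.01…
Penalty, months 4–13: 10 × 1.5% × €730,000.18 = €109,500.03…
Interest: €730,000.18 × ((1 + 0.01)^13 − 1) = €730,000.18 × 0.1380933… = €100,808.1196…
Total = €730,000.18 + €131,400.0324 + €100,808.1196… = €962,208.33

€962,208.33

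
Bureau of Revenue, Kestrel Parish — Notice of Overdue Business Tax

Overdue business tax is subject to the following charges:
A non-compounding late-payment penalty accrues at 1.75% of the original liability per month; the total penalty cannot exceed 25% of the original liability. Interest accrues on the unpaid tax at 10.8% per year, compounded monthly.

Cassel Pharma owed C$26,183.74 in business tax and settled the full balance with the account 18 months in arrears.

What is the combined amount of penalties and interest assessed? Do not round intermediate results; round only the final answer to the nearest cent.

C$11,128.31

Penalty (uncapped): 18 × 1.75% × C$26,183.74 = C$8,247.88…; cap = 25% × C$26,183.74 = C$6,545.94… → penalty = C$6,545.94…
Interest (10.8%/yr ÷ 12 = 0.9%/month): C$26,183.74 × ((1 + 0.009)^18 − 1) = C$4,582.3759…
Penalties + interest = C$6,545.9350 + C$4,582.3759… = C$11,128.31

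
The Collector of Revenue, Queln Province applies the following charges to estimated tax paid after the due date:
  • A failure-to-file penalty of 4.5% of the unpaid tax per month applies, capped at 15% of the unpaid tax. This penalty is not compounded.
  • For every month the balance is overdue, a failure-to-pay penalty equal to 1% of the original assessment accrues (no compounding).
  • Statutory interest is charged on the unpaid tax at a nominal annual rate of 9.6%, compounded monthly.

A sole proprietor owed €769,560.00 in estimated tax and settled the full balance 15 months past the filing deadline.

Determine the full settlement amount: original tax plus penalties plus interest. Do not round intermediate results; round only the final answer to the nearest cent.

€1,098,130.30

Failure-to-file: 15 × 4.5% × €769,560.00 = €519,453.00, capped at 15% × €769,560.00 = €115,434.00
Failure-to-pay penalty = 1% × €769,560.00 × 15 mo = €115,434.00
Interest (9.6%/yr ÷ 12 = 0.8%/month): €769,560.00 × ((1 + 0.008)^15 − 1) = €97,702.2993…
Total = €769,560.00 + €230,868.0000 + €97,702.2993… = €1,098,130.30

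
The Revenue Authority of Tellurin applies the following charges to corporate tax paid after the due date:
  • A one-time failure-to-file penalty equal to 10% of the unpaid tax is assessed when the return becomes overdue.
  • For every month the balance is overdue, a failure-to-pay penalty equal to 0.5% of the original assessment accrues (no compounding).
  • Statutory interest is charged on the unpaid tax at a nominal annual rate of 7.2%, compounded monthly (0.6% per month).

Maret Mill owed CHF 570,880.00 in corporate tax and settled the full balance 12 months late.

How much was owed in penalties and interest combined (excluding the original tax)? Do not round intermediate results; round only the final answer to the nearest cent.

Failure-to-file penalty: 10% × CHF 570,880.00 = CHF 57,088.00
Failure-to-pay penalty: 12 × 0.5% × CHF 570,880.00 = CHF 34,252.80
Interest: CHF 570,880.00 × ((1 + 0.006)^12 − 1) = CHF 570,880.00 × 0.0744242… = CHF 42,487.2689…
Penalties + interest = CHF 91,340.8000 + CHF 42,487.2689… = CHF 133,828.07

CHF 133,828.07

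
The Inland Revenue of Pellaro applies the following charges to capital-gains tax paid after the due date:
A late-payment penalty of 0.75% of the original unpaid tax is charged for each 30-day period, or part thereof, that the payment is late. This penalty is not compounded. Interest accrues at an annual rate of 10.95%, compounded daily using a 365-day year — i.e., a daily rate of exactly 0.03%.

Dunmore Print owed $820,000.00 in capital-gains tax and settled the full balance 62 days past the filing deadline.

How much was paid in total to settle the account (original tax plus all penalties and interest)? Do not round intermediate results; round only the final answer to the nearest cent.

$853,842.40

Penalty periods: ⌈62/30⌉ = 3; penalty = 3 × 0.75% × $820,000.00 = $18,450.00
Interest: $820,000.00 × ((1 + 0.0003)^62 − 1) = $820,000.00 × 0.01877122… = $15,392.3969…
Total = $820,000.00 + $18,450.0000 + $15,392.3969… = $853,842.40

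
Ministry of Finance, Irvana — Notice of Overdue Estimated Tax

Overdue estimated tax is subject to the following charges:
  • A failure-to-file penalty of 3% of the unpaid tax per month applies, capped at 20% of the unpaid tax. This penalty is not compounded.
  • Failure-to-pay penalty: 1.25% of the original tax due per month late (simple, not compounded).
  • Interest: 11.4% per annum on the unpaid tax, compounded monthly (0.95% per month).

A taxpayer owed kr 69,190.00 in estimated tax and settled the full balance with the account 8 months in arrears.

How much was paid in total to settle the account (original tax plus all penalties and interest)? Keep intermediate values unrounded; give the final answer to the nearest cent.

Failure-to-file: 8 × 3% × kr 69,190.00 = kr 16,605.60, capped at 20% × kr 69,190.00 = kr 13,838.00
Failure-to-pay penalty: 8 × 1.25% × kr 69,190.00 = kr 6,919.00
Interest: kr 69,190.00 × ((1 + 0.0095)^8 − 1) = kr 69,190.00 × 0.0785756… = kr 5,436.6449…
Total = kr 69,190.00 + kr 20,757.0000 + kr 5,436.6449… = kr 95,383.64

kr 95,383.64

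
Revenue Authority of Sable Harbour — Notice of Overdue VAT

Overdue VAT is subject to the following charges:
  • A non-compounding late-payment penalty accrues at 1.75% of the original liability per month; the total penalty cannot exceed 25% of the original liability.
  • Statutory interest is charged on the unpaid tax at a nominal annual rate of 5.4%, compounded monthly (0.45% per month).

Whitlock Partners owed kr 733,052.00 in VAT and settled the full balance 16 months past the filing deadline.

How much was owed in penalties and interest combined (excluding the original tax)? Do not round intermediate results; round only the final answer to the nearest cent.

Penalty (uncapped): 16 × 1.75% × kr 733,052.00 = kr 205,254.56; cap = 25% × kr 733,052.00 = kr 183,263.00 → penalty = kr 183,263.00
Interest: kr 733,052.00 × ((1 + 0.0045)^16 − 1) = kr 733,052.00 × 0.0744818… = kr 54,599.0210…
Penalties + interest = kr 183,263.0000 + kr 54,599.0210… = kr 237,862.02

kr 237,862.02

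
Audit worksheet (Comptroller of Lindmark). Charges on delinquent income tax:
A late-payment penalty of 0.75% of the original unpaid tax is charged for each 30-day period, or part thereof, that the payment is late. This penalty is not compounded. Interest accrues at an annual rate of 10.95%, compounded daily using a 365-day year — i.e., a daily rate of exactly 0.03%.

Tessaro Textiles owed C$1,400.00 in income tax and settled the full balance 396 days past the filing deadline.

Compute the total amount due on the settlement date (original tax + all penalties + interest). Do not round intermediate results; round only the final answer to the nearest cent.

C$1,723.57

Penalty periods: ⌈396/30⌉ = 14; penalty = 14 × 0.75% × C$1,400.00 = C$147.00
Interest: C$1,400.00 × ((1 + 0.0003)^396 − 1) = C$1,400.00 × 0.12612460… = C$176.5744…
Total = C$1,400.00 + C$147.0000 + C$176.5744… = C$1,723.57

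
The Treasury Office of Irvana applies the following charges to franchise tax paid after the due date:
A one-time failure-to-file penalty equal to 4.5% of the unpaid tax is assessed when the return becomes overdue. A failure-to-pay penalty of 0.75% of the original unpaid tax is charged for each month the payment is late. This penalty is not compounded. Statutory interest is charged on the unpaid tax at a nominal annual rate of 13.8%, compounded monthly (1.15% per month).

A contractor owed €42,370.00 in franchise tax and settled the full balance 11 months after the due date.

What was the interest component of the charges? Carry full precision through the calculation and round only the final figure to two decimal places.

Interest: €42,370.00 × ((1 + 0.0115)^11 − 1) = €42,370.00 × 0.1340306… = €5,678.8748…

€5,678.87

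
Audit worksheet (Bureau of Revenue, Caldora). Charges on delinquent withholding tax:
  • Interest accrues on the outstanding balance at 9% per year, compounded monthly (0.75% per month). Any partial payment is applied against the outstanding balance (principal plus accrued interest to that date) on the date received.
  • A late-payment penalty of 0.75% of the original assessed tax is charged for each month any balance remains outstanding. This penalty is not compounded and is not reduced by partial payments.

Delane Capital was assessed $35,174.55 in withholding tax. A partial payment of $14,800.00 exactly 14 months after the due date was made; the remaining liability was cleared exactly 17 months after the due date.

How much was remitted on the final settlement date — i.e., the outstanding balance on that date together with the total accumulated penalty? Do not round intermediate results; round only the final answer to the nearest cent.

Balance at month 14: $35,174.5500 × (1 + 0.0075)^14 = $39,053.4421…
After $14,800.00 payment: $39,053.4421… − $14,800.00 = $24,253.4421…
Balance at month 17: $24,253.4421… × (1 + 0.0075)^3 = $24,803.2475…
Penalty: 17 × 0.75% × $35,174.55 = $4,484.76…
Final settlement = outstanding balance + penalty = $24,803.2475… + $4,484.76… = $29,288.00

$29,288.00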